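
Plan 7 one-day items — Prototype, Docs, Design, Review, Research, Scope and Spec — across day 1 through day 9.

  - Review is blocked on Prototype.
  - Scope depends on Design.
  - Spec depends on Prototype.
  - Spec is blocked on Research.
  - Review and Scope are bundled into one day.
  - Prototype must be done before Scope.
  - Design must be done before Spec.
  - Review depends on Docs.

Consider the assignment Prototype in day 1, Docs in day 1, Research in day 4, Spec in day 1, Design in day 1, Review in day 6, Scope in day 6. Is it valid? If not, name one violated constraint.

No — it violates: Spec is blocked on Research

Review is blocked on Prototype — holds.
Review and Scope are bundled into one day — holds.
Spec is blocked on Research — violated.
Scope depends on Design — holds.
Review depends on Docs — holds.
Prototype must be done before Scope — holds.
Design must be done before Spec — violated.
Spec depends on Prototype — violated.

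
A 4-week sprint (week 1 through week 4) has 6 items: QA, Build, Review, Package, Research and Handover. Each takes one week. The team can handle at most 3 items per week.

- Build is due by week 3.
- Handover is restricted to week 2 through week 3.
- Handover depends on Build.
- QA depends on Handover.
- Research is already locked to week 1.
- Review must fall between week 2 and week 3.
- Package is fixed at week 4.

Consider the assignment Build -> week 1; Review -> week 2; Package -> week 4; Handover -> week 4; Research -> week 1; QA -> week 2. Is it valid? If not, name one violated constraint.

The team can handle at most 3 items per week — holds.
Package is fixed at week 4 — holds.
Review must fall between week 2 and week 3 — holds.
Build is due by week 3 — holds.
Handover depends on Build — holds.
Research is already locked to week 1 — holds.
QA depends on Handover — violated.
Handover is restricted to week 2 through week 3 — violated.

No — it violates: QA depends on Handover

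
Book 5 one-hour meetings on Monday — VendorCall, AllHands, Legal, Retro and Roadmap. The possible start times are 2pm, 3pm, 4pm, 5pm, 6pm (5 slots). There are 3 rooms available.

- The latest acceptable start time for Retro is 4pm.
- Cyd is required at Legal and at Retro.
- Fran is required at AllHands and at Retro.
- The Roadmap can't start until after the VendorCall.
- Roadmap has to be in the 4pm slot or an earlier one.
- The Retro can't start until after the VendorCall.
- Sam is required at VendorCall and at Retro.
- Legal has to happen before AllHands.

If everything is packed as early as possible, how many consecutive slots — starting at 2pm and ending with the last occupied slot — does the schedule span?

The precedence chain requires at least 2 distinct slots.
With at most 3 per slot and 5 meetings, at least 2 slots are needed.
Could 2 slots be enough, i.e. nothing placed later than 3pm? No: Retro's window within 2 slots is {2pm, 3pm}; Retro must come after VendorCall (at 2pm or later) → {3pm}; AllHands must come after Legal (at 2pm or later) → {3pm}; Retro can't share with AllHands (3pm) → nothing is left.
So 2 slots is not enough.
3 works (last occupied slot: 4pm): for example Retro in 4pm, VendorCall in 2pm, Legal in 2pm, AllHands in 3pm, Roadmap in 3pm.

3 slots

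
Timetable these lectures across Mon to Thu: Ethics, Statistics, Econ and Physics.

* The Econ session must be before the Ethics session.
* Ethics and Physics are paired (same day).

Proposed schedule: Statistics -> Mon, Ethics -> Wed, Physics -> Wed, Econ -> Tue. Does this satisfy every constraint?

Ethics and Physics are paired (same day) — holds.
The Econ session must be before the Ethics session — holds.

Valid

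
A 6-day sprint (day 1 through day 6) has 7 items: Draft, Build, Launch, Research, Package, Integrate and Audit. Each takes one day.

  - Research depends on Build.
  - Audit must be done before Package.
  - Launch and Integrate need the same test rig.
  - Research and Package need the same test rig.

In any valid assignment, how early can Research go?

Precedence pushes Research to at least day 2.
Research at day 2 is achievable: Audit -> day 1; Build -> day 1; Launch -> day 1; Draft -> day 1; Research -> day 2; Package -> day 3; Integrate -> day 2.

day 2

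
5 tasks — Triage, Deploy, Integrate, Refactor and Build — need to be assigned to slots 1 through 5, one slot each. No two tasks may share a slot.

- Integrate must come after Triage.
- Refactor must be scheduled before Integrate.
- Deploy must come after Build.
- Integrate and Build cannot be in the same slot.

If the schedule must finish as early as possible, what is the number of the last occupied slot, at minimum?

The precedence chain requires at least 2 distinct slots.
With at most 1 per slot and 5 tasks, at least 5 slots are needed.
5 works (last occupied slot: 5): for example Deploy in 5, Triage in 1, Build in 4, Refactor in 2, Integrate in 3.

5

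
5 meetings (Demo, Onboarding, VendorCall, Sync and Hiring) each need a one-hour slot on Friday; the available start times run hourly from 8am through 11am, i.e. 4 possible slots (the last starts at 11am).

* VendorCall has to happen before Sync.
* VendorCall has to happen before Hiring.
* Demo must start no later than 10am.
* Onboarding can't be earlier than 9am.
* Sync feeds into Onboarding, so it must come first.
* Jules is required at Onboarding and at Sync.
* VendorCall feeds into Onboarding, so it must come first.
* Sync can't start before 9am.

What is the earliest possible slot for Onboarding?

10am

Onboarding is available from 9am; precedence pushes Onboarding to at least 10am.
Onboarding at 10am is achievable: Onboarding=10am; Sync=9am; Hiring=9am; VendorCall=8am; Demo=8am.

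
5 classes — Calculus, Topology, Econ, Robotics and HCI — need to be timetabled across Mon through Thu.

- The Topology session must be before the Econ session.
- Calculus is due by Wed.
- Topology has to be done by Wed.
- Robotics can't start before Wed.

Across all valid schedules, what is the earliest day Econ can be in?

Precedence pushes Econ to at least Tue.
Econ at Tue is achievable: Econ in Tue; Calculus in Mon; Topology in Mon; Robotics in Wed; HCI in Mon.

Tue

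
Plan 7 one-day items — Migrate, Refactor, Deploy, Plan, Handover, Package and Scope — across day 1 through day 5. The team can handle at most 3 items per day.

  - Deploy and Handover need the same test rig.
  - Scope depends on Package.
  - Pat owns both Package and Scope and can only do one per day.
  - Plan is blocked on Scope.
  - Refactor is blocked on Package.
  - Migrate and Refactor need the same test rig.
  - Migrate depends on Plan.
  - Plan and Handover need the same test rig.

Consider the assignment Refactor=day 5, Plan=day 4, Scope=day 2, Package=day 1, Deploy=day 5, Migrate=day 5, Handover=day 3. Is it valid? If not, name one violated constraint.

Deploy and Handover need the same test rig — holds.
Scope depends on Package — holds.
Migrate depends on Plan — holds.
Plan is blocked on Scope — holds.
Migrate and Refactor need the same test rig — violated.
Pat owns both Package and Scope and can only do one per day — holds.
Refactor is blocked on Package — holds.
Plan and Handover need the same test rig — holds.
The team can handle at most 3 items per day — holds.

Invalid. Migrate and Refactor need the same test rig.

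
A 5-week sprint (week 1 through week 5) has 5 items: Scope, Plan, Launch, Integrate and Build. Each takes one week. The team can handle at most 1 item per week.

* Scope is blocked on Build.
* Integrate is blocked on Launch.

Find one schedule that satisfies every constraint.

Launch -> week 3; Scope -> week 2; Build -> week 1; Plan -> week 5; Integrate -> week 4

Checking: Launch(week 3) before Integrate(week 4); Build(week 1) before Scope(week 2); max 1 per week (cap 1).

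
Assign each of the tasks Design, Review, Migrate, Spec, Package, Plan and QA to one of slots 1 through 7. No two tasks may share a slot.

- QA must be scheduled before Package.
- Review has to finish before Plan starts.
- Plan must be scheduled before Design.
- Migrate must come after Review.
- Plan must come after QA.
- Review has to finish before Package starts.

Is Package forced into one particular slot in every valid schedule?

No

Package can be 3 (e.g. Review=1, Migrate=6, Spec=7, QA=2, Plan=4, Design=5, Package=3) or 4 (e.g. Spec=7, Migrate=6, Design=5, Review=1, Package=4, Plan=3, QA=2).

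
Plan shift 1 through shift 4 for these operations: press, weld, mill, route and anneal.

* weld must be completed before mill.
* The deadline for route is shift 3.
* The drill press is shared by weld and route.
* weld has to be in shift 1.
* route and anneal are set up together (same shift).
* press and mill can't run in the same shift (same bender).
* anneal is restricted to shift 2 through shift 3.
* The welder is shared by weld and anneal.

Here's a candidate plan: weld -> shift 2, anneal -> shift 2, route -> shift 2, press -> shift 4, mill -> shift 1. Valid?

The drill press is shared by weld and route — violated.
The deadline for route is shift 3 — holds.
weld must be completed before mill — violated.
route and anneal are set up together (same shift) — holds.
press and mill can't run in the same shift (same bender) — holds.
weld has to be in shift 1 — violated.
The welder is shared by weld and anneal — violated.
anneal is restricted to shift 2 through shift 3 — holds.

No — it violates: weld must be completed before mill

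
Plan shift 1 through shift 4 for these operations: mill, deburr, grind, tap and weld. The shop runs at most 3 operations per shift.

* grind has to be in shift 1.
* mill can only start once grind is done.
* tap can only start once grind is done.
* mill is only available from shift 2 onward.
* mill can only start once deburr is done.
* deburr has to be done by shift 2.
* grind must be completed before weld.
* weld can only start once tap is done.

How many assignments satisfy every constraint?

Splitting on mill: it can be shift 2 (3), shift 3 (6), shift 4 (6). Listing each branch's schedules as (deburr, grind, tap, weld) by shift number:
mill=shift 2: (1,1,2,3) (1,1,2,4) (1,1,3,4) — 3.
mill=shift 3: (1,1,2,3) (1,1,2,4) (1,1,3,4) (2,1,2,3) (2,1,2,4) (2,1,3,4) — 6.
mill=shift 4: (1,1,2,3) (1,1,2,4) (1,1,3,4) (2,1,2,3) (2,1,2,4) (2,1,3,4) — 6.
Summing: 3 + 6 + 6 = 15.

15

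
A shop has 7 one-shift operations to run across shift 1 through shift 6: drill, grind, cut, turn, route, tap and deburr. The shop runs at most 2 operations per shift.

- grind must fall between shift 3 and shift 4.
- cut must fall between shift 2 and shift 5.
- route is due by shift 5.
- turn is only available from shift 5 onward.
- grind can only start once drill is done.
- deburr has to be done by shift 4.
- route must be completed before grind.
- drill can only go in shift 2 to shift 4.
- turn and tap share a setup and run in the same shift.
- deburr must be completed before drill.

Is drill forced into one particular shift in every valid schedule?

drill can be shift 2 (e.g. cut -> shift 2, route -> shift 1, drill -> shift 2, tap -> shift 5, grind -> shift 3, turn -> shift 5, deburr -> shift 1) or shift 3 (e.g. drill -> shift 3, deburr -> shift 1, tap -> shift 5, route -> shift 1, grind -> shift 4, turn -> shift 5, cut -> shift 2).

No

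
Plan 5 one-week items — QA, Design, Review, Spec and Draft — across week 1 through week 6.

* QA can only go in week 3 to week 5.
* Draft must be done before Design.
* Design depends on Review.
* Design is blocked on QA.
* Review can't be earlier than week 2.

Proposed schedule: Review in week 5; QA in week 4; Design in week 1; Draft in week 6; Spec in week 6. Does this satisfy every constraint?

Design depends on Review — violated.
Draft must be done before Design — violated.
Review can't be earlier than week 2 — holds.
QA can only go in week 3 to week 5 — holds.
Design is blocked on QA — violated.

Invalid. Draft must be done before Design.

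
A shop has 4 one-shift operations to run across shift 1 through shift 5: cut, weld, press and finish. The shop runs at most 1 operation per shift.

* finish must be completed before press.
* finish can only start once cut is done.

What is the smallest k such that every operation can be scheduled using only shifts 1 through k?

4 shifts

The precedence chain requires at least 3 distinct shifts.
With at most 1 per shift and 4 operations, at least 4 shifts are needed.
4 works (last occupied shift: shift 4): for example cut -> shift 1, weld -> shift 4, press -> shift 3, finish -> shift 2.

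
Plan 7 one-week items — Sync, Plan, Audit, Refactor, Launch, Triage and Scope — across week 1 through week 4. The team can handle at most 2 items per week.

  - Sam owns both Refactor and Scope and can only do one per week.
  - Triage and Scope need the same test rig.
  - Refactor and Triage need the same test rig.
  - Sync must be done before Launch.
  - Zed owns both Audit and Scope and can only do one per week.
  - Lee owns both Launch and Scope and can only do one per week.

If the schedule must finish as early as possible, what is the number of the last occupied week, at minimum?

week 4

The precedence chain requires at least 2 distinct weeks.
With at most 2 per week and 7 work items, at least 4 weeks are needed.
4 works (last occupied week: week 4): for example Launch -> week 2; Scope -> week 4; Refactor -> week 2; Audit -> week 3; Plan -> week 1; Sync -> week 1; Triage -> week 3.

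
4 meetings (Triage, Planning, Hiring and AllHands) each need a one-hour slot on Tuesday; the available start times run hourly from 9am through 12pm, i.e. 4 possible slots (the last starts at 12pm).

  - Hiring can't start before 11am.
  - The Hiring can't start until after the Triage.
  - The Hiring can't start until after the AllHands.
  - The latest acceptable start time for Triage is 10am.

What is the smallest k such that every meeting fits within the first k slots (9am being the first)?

3

The precedence chain requires at least 2 distinct slots.
Hiring can't be placed before 11am — that is slot 3 counting from 9am — so the schedule must run through at least 3 slots.
3 works (last occupied slot: 11am): for example Triage=9am; Planning=9am; Hiring=11am; AllHands=9am.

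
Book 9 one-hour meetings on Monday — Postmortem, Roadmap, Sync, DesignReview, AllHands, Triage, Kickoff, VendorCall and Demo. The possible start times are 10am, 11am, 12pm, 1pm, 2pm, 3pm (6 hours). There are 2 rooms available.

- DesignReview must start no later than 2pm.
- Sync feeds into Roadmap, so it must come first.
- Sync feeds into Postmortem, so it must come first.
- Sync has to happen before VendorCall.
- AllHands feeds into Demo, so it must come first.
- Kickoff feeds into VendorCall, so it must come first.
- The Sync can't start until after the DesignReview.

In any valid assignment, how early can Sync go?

Precedence pushes Sync to at least 11am; downstream work caps Sync at 2pm.
Sync at 11am is achievable: Triage in 2pm, Demo in 1pm, AllHands in 10am, Sync in 11am, Roadmap in 1pm, Kickoff in 11am, VendorCall in 12pm, DesignReview in 10am, Postmortem in 12pm.

11am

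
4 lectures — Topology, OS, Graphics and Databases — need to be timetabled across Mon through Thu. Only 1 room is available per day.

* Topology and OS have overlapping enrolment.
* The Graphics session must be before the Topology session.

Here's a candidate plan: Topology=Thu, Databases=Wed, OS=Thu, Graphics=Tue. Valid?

Topology and OS have overlapping enrolment — violated.
Only 1 room is available per day — violated.
The Graphics session must be before the Topology session — holds.

No. Topology and OS have overlapping enrolment is not satisfied.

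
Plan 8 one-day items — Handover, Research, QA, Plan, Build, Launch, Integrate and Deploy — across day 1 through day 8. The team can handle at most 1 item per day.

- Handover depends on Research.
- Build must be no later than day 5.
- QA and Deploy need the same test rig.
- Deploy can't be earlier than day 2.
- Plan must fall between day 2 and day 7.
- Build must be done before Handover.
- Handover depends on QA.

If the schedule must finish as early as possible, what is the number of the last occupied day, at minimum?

The precedence chain requires at least 2 distinct days.
With at most 1 per day and 8 work items, at least 8 days are needed.
8 works (last occupied day: day 8): for example QA=day 5, Plan=day 2, Integrate=day 8, Launch=day 7, Deploy=day 3, Build=day 1, Handover=day 6, Research=day 4.

8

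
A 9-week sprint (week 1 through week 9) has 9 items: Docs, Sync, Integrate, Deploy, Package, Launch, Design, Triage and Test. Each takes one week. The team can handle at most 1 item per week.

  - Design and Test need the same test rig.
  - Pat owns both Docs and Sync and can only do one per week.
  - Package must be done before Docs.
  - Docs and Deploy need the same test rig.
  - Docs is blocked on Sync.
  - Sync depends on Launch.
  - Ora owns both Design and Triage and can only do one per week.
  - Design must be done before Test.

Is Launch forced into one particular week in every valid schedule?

Launch can be week 1 (e.g. Test=week 6, Docs=week 4, Design=week 5, Launch=week 1, Deploy=week 8, Integrate=week 7, Sync=week 2, Package=week 3, Triage=week 9) or week 2 (e.g. Integrate in week 7, Test in week 6, Launch in week 2, Docs in week 4, Deploy in week 8, Sync in week 3, Design in week 5, Triage in week 9, Package in week 1).

No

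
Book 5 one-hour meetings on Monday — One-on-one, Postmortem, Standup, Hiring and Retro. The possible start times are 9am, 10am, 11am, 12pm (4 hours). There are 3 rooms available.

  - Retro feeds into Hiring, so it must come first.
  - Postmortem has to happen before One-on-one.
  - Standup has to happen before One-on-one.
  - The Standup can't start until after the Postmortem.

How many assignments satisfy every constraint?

24

Splitting on One-on-one: it can be 11am (6), 12pm (18). Listing each branch's schedules as (Postmortem, Standup, Hiring, Retro):
One-on-one=11am: (9am,10am,10am,9am) (9am,10am,11am,9am) (9am,10am,11am,10am) (9am,10am,12pm,9am) (9am,10am,12pm,10am) (9am,10am,12pm,11am) — 6.
One-on-one=12pm: (9am,10am,10am,9am) (9am,10am,11am,9am) (9am,10am,11am,10am) (9am,10am,12pm,9am) (9am,10am,12pm,10am) (9am,10am,12pm,11am) (9am,11am,10am,9am) (9am,11am,11am,9am) (9am,11am,11am,10am) (9am,11am,12pm,9am) (9am,11am,12pm,10am) (9am,11am,12pm,11am) (10am,11am,10am,9am) (10am,11am,11am,9am) (10am,11am,11am,10am) (10am,11am,12pm,9am) (10am,11am,12pm,10am) (10am,11am,12pm,11am) — 18.
Summing: 6 + 18 = 24.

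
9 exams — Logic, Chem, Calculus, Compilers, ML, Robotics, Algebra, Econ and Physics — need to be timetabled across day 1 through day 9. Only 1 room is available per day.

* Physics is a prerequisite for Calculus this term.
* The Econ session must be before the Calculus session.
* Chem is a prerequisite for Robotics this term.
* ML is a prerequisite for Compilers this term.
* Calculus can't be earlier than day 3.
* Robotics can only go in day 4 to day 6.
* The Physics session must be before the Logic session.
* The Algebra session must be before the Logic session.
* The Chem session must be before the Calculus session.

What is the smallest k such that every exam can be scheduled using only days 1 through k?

9

The precedence chain requires at least 2 distinct days.
With at most 1 per day and 9 exams, at least 9 days are needed.
Robotics can't be placed before day 4, so the schedule must run through at least day 4.
9 works (last occupied day: day 9): for example Compilers -> day 9, Calculus -> day 5, Algebra -> day 6, Robotics -> day 4, Physics -> day 2, ML -> day 8, Logic -> day 7, Econ -> day 3, Chem -> day 1.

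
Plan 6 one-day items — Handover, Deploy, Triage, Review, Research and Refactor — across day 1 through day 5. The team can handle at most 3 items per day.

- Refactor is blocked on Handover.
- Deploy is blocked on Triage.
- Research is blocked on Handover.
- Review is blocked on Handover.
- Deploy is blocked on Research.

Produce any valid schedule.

Research in day 2, Triage in day 1, Refactor in day 2, Deploy in day 3, Review in day 2, Handover in day 1

Checking: Handover(day 1) before Refactor(day 2); Research(day 2) before Deploy(day 3); Triage(day 1) before Deploy(day 3); Handover(day 1) before Research(day 2); Handover(day 1) before Review(day 2); max 3 per day (cap 3).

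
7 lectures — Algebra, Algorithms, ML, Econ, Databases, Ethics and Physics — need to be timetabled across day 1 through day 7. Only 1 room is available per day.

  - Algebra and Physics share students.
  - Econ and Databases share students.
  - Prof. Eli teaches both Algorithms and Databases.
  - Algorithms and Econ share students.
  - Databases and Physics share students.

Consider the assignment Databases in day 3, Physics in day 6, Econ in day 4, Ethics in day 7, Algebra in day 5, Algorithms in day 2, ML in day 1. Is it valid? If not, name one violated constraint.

Valid

Databases and Physics share students — holds.
Algebra and Physics share students — holds.
Econ and Databases share students — holds.
Only 1 room is available per day — holds.
Prof. Eli teaches both Algorithms and Databases — holds.
Algorithms and Econ share students — holds.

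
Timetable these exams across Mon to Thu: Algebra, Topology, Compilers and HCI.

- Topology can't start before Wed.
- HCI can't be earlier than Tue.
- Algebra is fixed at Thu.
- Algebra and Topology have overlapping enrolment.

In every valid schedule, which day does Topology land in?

Wed

Topology's window is Wed–Thu.
Algebra is fixed at Thu, and Topology can't share a day with Algebra.
So Topology must be Wed.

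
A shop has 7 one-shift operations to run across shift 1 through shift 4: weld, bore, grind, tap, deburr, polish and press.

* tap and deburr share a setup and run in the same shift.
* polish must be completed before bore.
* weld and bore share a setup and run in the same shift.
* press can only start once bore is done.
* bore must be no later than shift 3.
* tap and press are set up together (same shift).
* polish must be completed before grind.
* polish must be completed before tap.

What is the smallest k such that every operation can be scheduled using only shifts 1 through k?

The precedence chain requires at least 3 distinct shifts.
3 works (last occupied shift: shift 3): for example bore=shift 2; deburr=shift 3; press=shift 3; grind=shift 2; polish=shift 1; weld=shift 2; tap=shift 3.

3 shifts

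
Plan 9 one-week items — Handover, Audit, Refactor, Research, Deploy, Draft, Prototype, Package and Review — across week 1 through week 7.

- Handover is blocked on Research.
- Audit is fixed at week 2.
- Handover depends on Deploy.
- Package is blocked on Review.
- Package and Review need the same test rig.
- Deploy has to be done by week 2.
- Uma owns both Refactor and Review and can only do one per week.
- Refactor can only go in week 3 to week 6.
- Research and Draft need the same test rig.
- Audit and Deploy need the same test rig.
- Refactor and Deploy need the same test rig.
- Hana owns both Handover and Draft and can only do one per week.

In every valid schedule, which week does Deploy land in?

week 1

Deploy's window is week 1–week 2.
Audit is fixed at week 2, and Deploy can't share a week with Audit.
So Deploy must be week 1.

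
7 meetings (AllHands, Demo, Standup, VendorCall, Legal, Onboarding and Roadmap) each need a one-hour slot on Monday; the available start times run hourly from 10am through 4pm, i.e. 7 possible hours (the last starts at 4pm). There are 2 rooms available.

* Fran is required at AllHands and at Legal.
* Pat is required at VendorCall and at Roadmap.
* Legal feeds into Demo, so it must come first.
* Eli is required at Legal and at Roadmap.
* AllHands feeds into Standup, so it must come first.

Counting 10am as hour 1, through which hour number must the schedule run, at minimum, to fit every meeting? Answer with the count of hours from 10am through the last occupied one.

4 hours

The precedence chain requires at least 2 distinct hours.
With at most 2 per hour and 7 meetings, at least 4 hours are needed.
4 works (last occupied hour: 1pm): for example VendorCall=10am; AllHands=10am; Demo=12pm; Onboarding=12pm; Roadmap=1pm; Legal=11am; Standup=11am.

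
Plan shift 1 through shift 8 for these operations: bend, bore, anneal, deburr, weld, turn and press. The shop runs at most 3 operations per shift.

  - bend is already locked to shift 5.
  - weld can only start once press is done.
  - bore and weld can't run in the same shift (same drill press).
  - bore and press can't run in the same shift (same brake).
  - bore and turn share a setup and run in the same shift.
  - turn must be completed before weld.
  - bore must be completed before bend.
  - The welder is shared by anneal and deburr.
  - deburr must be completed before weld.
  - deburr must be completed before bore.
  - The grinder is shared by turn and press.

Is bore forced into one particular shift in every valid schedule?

No

bore can be shift 2 (e.g. bend=shift 5, bore=shift 2, weld=shift 3, turn=shift 2, anneal=shift 2, press=shift 1, deburr=shift 1) or shift 3 (e.g. bore in shift 3; weld in shift 4; anneal in shift 2; bend in shift 5; press in shift 1; turn in shift 3; deburr in shift 1).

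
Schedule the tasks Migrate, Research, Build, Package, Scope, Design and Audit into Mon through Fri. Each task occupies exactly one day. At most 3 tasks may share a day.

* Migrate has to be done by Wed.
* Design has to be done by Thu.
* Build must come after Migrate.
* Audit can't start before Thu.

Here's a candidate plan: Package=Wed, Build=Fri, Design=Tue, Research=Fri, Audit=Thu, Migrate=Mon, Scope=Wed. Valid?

At most 3 tasks may share a day — holds.
Build must come after Migrate — holds.
Audit can't start before Thu — holds.
Design has to be done by Thu — holds.
Migrate has to be done by Wed — holds.

Valid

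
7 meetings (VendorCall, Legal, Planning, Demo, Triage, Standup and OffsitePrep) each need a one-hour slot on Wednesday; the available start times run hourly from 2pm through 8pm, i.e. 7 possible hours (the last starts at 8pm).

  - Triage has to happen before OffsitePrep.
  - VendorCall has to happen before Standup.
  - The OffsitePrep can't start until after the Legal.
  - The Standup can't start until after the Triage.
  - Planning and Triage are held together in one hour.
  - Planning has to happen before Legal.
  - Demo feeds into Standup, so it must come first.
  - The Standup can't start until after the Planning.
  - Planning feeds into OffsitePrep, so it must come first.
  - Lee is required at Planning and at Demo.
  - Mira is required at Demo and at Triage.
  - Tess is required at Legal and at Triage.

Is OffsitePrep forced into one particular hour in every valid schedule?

No

OffsitePrep can be 4pm (e.g. OffsitePrep=4pm, Standup=4pm, VendorCall=2pm, Planning=2pm, Legal=3pm, Demo=3pm, Triage=2pm) or 5pm (e.g. Demo=3pm; OffsitePrep=5pm; Planning=2pm; Legal=3pm; VendorCall=2pm; Standup=4pm; Triage=2pm).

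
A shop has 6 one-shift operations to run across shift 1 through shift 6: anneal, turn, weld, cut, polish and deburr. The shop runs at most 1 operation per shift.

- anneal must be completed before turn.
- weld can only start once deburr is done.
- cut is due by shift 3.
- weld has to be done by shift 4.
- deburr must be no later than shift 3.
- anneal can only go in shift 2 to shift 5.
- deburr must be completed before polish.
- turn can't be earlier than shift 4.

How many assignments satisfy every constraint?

Splitting on anneal: it can be shift 2 (4), shift 3 (4), shift 4 (6), shift 5 (6). Listing each branch's schedules as (turn, weld, cut, polish, deburr) by shift number:
anneal=shift 2: (5,4,1,6,3) (5,4,3,6,1) (6,4,1,5,3) (6,4,3,5,1) — 4.
anneal=shift 3: (5,4,1,6,2) (5,4,2,6,1) (6,4,1,5,2) (6,4,2,5,1) — 4.
anneal=shift 4: (5,2,3,6,1) (5,3,1,6,2) (5,3,2,6,1) (6,2,3,5,1) (6,3,1,5,2) (6,3,2,5,1) — 6.
anneal=shift 5: (6,2,3,4,1) (6,3,1,4,2) (6,3,2,4,1) (6,4,1,3,2) (6,4,2,3,1) (6,4,3,2,1) — 6.
Summing: 4 + 4 + 6 + 6 = 20.

20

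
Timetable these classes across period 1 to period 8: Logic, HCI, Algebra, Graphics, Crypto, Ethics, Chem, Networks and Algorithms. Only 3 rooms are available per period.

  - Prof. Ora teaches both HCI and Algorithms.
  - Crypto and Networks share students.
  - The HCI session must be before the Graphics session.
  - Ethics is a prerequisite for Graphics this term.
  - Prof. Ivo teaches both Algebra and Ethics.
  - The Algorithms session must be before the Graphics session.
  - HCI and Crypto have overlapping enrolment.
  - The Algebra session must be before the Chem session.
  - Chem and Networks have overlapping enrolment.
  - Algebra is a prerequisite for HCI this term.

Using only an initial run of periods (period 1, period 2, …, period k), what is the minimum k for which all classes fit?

3 periods

The precedence chain requires at least 3 distinct periods.
With at most 3 per period and 9 classes, at least 3 periods are needed.
3 works (last occupied period: period 3): for example Graphics in period 3; HCI in period 2; Logic in period 3; Algebra in period 1; Ethics in period 2; Crypto in period 1; Networks in period 3; Chem in period 2; Algorithms in period 1.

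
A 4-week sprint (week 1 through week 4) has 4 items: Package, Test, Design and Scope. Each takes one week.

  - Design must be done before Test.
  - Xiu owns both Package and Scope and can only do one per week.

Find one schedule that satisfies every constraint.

Test=week 2; Design=week 1; Package=week 1; Scope=week 2

Checking: Design(week 1) before Test(week 2); Package(week 1) != Scope(week 2).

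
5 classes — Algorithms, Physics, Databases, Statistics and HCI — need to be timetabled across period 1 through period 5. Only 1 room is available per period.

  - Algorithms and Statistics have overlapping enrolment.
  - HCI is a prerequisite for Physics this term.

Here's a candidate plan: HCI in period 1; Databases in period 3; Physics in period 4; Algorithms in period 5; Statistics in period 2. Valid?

Yes, all constraints hold

Only 1 room is available per period — holds.
HCI is a prerequisite for Physics this term — holds.
Algorithms and Statistics have overlapping enrolment — holds.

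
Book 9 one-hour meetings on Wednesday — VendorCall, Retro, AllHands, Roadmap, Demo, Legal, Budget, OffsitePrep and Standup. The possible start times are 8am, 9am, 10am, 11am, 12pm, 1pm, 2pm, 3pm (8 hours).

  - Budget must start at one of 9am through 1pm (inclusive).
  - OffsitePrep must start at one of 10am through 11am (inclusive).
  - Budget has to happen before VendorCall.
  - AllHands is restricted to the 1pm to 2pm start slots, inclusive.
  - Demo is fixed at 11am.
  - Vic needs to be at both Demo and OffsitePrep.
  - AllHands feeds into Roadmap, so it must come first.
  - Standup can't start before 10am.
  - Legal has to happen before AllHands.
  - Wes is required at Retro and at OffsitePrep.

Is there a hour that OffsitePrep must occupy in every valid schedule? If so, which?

OffsitePrep's window is 10am–11am.
Demo is fixed at 11am, and OffsitePrep can't share a hour with Demo.
So OffsitePrep must be 10am.

10am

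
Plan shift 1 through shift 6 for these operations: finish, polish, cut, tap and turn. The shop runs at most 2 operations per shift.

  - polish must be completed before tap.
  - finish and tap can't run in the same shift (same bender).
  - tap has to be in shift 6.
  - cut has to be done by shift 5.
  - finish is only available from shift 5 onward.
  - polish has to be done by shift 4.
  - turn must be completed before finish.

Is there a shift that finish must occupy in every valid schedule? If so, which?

shift 5

finish's window is shift 5–shift 6.
tap is fixed at shift 6, and finish can't share a shift with tap.
So finish must be shift 5.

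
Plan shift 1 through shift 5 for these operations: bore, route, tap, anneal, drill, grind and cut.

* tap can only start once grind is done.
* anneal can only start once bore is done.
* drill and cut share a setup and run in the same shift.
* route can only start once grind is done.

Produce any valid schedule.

tap in shift 2, grind in shift 1, cut in shift 1, drill in shift 1, route in shift 2, anneal in shift 2, bore in shift 1

Checking: grind(shift 1) before route(shift 2); bore(shift 1) before anneal(shift 2); grind(shift 1) before tap(shift 2); drill = cut = shift 1.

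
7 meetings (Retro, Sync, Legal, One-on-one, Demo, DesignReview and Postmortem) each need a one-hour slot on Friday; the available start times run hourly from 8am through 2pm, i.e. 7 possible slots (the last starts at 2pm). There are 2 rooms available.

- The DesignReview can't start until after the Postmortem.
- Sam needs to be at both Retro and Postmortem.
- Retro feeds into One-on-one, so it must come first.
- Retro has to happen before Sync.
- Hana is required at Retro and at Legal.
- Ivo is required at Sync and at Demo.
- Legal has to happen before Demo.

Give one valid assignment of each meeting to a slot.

Postmortem in 11am, DesignReview in 12pm, One-on-one in 10am, Sync in 9am, Legal in 9am, Retro in 8am, Demo in 10am

Checking: Retro(8am) before Sync(9am); Legal(9am) before Demo(10am); Postmortem(11am) before DesignReview(12pm); Retro(8am) before One-on-one(10am); Sync(9am) != Demo(10am); Retro(8am) != Postmortem(11am); Retro(8am) != Legal(9am); max 2 per slot (cap 2).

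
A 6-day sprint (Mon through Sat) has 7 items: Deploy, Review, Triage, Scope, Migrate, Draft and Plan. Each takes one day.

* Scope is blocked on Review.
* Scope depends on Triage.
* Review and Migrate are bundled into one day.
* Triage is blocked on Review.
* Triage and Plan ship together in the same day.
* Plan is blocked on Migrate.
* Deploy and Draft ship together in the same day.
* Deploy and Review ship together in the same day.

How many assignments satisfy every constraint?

20

Splitting on Deploy: it can be Mon (10), Tue (6), Wed (3), Thu (1). Listing each branch's schedules as (Review, Triage, Scope, Migrate, Draft, Plan):
Deploy=Mon: (Mon,Tue,Wed,Mon,Mon,Tue) (Mon,Tue,Thu,Mon,Mon,Tue) (Mon,Tue,Fri,Mon,Mon,Tue) (Mon,Tue,Sat,Mon,Mon,Tue) (Mon,Wed,Thu,Mon,Mon,Wed) (Mon,Wed,Fri,Mon,Mon,Wed) (Mon,Wed,Sat,Mon,Mon,Wed) (Mon,Thu,Fri,Mon,Mon,Thu) (Mon,Thu,Sat,Mon,Mon,Thu) (Mon,Fri,Sat,Mon,Mon,Fri) — 10.
Deploy=Tue: (Tue,Wed,Thu,Tue,Tue,Wed) (Tue,Wed,Fri,Tue,Tue,Wed) (Tue,Wed,Sat,Tue,Tue,Wed) (Tue,Thu,Fri,Tue,Tue,Thu) (Tue,Thu,Sat,Tue,Tue,Thu) (Tue,Fri,Sat,Tue,Tue,Fri) — 6.
Deploy=Wed: (Wed,Thu,Fri,Wed,Wed,Thu) (Wed,Thu,Sat,Wed,Wed,Thu) (Wed,Fri,Sat,Wed,Wed,Fri) — 3.
Deploy=Thu: (Thu,Fri,Sat,Thu,Thu,Fri) — 1.
Summing: 10 + 6 + 3 + 1 = 20.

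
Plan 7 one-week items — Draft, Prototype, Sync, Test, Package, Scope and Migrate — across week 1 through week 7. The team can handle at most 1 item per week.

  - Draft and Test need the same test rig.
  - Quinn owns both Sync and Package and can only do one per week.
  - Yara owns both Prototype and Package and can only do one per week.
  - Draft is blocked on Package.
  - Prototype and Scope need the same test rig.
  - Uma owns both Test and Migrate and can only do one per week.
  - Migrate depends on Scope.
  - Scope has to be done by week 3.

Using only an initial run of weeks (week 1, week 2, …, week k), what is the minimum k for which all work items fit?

The precedence chain requires at least 2 distinct weeks.
With at most 1 per week and 7 work items, at least 7 weeks are needed.
7 works (last occupied week: week 7): for example Migrate -> week 4, Prototype -> week 5, Draft -> week 3, Sync -> week 6, Scope -> week 1, Test -> week 7, Package -> week 2.

7 weeks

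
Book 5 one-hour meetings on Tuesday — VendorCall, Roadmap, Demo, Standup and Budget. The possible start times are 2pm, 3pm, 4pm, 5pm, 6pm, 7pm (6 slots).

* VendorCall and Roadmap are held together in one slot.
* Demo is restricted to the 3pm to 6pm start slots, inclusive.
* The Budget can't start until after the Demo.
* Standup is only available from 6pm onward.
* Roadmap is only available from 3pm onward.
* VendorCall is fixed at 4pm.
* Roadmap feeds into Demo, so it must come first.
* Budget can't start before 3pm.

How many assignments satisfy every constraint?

6

Splitting on Demo: it can be 5pm (4), 6pm (2). Listing each branch's schedules as (VendorCall, Roadmap, Standup, Budget):
Demo=5pm: (4pm,4pm,6pm,6pm) (4pm,4pm,6pm,7pm) (4pm,4pm,7pm,6pm) (4pm,4pm,7pm,7pm) — 4.
Demo=6pm: (4pm,4pm,6pm,7pm) (4pm,4pm,7pm,7pm) — 2.
Summing: 4 + 2 = 6.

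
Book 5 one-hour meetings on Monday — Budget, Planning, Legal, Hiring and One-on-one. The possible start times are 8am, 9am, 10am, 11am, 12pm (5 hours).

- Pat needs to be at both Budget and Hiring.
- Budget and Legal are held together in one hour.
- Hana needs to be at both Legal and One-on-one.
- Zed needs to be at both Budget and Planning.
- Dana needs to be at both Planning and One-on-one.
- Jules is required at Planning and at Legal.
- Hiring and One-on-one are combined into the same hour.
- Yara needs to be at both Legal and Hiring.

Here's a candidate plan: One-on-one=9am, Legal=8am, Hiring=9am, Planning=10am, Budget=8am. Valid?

Yes, all constraints hold

Hiring and One-on-one are combined into the same hour — holds.
Yara needs to be at both Legal and Hiring — holds.
Hana needs to be at both Legal and One-on-one — holds.
Jules is required at Planning and at Legal — holds.
Zed needs to be at both Budget and Planning — holds.
Dana needs to be at both Planning and One-on-one — holds.
Pat needs to be at both Budget and Hiring — holds.
Budget and Legal are held together in one hour — holds.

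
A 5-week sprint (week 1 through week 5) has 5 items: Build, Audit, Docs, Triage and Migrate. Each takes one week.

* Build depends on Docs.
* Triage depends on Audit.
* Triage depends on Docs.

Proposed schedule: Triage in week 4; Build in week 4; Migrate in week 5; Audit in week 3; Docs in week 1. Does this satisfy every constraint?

Yes, all constraints hold

Triage depends on Audit — holds.
Triage depends on Docs — holds.
Build depends on Docs — holds.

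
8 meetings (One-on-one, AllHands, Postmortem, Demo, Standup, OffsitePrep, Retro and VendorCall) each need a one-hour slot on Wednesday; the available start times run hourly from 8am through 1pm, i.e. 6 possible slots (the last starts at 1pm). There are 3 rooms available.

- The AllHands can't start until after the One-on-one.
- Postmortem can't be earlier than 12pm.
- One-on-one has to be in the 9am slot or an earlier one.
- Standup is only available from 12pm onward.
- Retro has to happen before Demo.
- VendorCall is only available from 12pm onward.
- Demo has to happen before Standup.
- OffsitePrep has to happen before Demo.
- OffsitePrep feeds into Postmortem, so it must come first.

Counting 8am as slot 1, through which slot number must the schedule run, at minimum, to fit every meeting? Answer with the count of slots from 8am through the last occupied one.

5

The precedence chain requires at least 3 distinct slots.
With at most 3 per slot and 8 meetings, at least 3 slots are needed.
Postmortem can't be placed before 12pm — that is slot 5 counting from 8am — so the schedule must run through at least 5 slots.
5 works (last occupied slot: 12pm): for example OffsitePrep -> 8am; Retro -> 8am; One-on-one -> 8am; Demo -> 9am; AllHands -> 9am; Standup -> 12pm; VendorCall -> 12pm; Postmortem -> 12pm.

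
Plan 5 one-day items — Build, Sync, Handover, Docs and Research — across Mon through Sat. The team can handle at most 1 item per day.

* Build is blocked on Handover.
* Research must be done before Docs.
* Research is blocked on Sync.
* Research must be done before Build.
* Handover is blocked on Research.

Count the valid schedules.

18

Splitting on Build: it can be Thu (2), Fri (6), Sat (10). Listing each branch's schedules as (Sync, Handover, Docs, Research):
Build=Thu: (Mon,Wed,Fri,Tue) (Mon,Wed,Sat,Tue) — 2.
Build=Fri: (Mon,Wed,Thu,Tue) (Mon,Wed,Sat,Tue) (Mon,Thu,Wed,Tue) (Mon,Thu,Sat,Tue) (Mon,Thu,Sat,Wed) (Tue,Thu,Sat,Wed) — 6.
Build=Sat: (Mon,Wed,Thu,Tue) (Mon,Wed,Fri,Tue) (Mon,Thu,Wed,Tue) (Mon,Thu,Fri,Tue) (Mon,Thu,Fri,Wed) (Mon,Fri,Wed,Tue) (Mon,Fri,Thu,Tue) (Mon,Fri,Thu,Wed) (Tue,Thu,Fri,Wed) (Tue,Fri,Thu,Wed) — 10.
Summing: 2 + 6 + 10 = 18.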